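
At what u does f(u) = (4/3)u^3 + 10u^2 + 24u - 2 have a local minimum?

-2

f'(u) = 4u^2 + 20u + 24 = 0 at u = -3, -2.
f''(u) = 8u + 20. f''(-3) = -4 < 0 ⇒ local maximum; f''(-2) = 4 > 0 ⇒ local minimum.
The local minimum is f(-2) = -62/3.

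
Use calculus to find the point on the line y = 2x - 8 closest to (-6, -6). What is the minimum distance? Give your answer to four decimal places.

Minimize D(x)^2 = (x + 6)^2 + (2x - 2)^2.
d/dx[D^2] = 2(x + 6) + 2·2·(2x - 2) = 0 ⇒ x = -2/5.
Then y = -44/5 and the distance is √(196/5) ≈ 6.2610.

6.2610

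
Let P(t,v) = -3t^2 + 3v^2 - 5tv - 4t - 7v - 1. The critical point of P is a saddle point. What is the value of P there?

-20/61

∂P/∂t = -6t - 5v - 4 = 0 and ∂P/∂v = -5t + 6v - 7 = 0, so (t, v) = (-59/61, 22/61).
The Hessian has P_{tt} = -6, P_{vv} = 6, P_{tv} = -5, giving D = -61 < 0, so the point is a saddle point.
P(-59/61, 22/61) = -20/61.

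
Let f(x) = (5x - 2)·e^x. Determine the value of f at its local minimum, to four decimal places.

Differentiating with the product rule gives f'(x) = (5x + 3)·e^x. Since e^x > 0, the only critical point is x = -3/5.
f''(-3/5) has the same sign as 5 > 0, so this is a local minimum.
f(-3/5) = (-5)·e^(-3/5) ≈ -2.7441.

-2.7441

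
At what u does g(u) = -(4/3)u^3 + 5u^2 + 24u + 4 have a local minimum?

-3/2

Critical points: g'(u) = -4u^2 + 10u + 24 vanishes at u = -3/2, 4.
Second-derivative test with g''(u) = -8u + 10: g''(-3/2) = 22 > 0 ⇒ local minimum; g''(4) = -22 < 0 ⇒ local maximum.
Thus g has its local minimum at u = -3/2, with value -65/4.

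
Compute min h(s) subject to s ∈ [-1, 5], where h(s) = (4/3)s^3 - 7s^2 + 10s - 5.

h'(s) = 4s^2 - 14s + 10, which vanishes at s = 1 and s = 5/2.
Compare values at every candidate in [-1, 5]: h(-1) = -70/3,  h(1) = -2/3,  h(5/2) = -35/12,  h(5) = 110/3.
Hence the absolute minimum is -70/3 at s = -1.

-70/3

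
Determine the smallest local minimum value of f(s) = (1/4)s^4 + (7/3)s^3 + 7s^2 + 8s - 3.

f'(s) = s^3 + 7s^2 + 14s + 8. Setting f'(s) = 0 gives s ∈ {-4, -2, -1}.
Second-derivative test with f''(s) = 3s^2 + 14s + 14: f''(-4) = 6 > 0 ⇒ local minimum; f''(-2) = -2 < 0 ⇒ local maximum; f''(-1) = 3 > 0 ⇒ local minimum.
The smallest local minimum is f(-4) = -25/3.

-25/3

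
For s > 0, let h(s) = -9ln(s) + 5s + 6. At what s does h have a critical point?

9/5

h'(s) = -9/s + 5 = 0 gives s = 9/5.
h''(s) = 9/s², which is positive for s > 0, so this is a local minimum.
h(9/5) = -9·ln(9/5) + 9 + 6 ≈ 9.7099.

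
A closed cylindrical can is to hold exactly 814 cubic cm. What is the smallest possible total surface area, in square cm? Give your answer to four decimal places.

With radius r and height h, πr²h = 814 so h = 814/(πr²), and S(r) = 2πr² + 2πrh = 2πr² + 2·814/r.
S'(r) = 4πr − 2·814/r² = 0 ⇒ r³ = 814/(2π), so r ≈ 5.0600 and h = 2r ≈ 10.1199.
S''(r) = 4π + 4·814/r³ > 0, so this is the minimum; S ≈ 482.6113.

482.6113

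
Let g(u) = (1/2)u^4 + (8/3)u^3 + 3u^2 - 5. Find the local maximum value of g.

-25/6

g'(u) = 2u^3 + 8u^2 + 6u = 0 at u = -3, -1, 0.
Since g''(u) = 6u^2 + 16u + 6, we get g''(-3) = 12 > 0 ⇒ local minimum; g''(-1) = -4 < 0 ⇒ local maximum; g''(0) = 6 > 0 ⇒ local minimum.
Thus g has its local maximum at u = -1, with value -25/6.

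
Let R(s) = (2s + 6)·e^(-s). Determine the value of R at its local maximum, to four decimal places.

14.7781

Differentiating with the product rule gives R'(s) = (-2s - 4)·e^(-s). Since e^(-s) > 0, the only critical point is s = -2.
R''(-2) has the same sign as -2 < 0, so this is a local maximum.
R(-2) = (2)·e^(2) ≈ 14.7781.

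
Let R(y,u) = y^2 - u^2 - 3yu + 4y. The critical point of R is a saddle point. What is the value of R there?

-16/13

∂R/∂y = 2y - 3u + 4 = 0 and ∂R/∂u = -3y - 2u = 0, so (y, u) = (-8/13, 12/13).
The Hessian has R_{yy} = 2, R_{uu} = -2, R_{yu} = -3, giving D = -13 < 0, so the point is a saddle point.
R(-8/13, 12/13) = -16/13.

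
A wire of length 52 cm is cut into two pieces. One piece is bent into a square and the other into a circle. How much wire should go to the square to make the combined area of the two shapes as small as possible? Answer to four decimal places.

29.1252

Let x be the length used for the square. Square side x/4; circle radius (52−x)/(2π).
A(x) = (x/4)² + π·((52−x)/(2π))² = x²/16 + (52−x)²/(4π) for 0 ≤ x ≤ 52. A'(x) = x/8 − (52−x)/(2π) = 0 gives x = 4·52/(π+4) ≈ 29.1252.
A'' = 1/8 + 1/(2π) > 0, so this gives the minimum combined area; x ≈ 29.1252 cm to the square.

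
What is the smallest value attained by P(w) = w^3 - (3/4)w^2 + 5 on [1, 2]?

21/4

P'(w) = 3w^2 - (3/2)w, which has no zeros in [1, 2].
Evaluating at the critical points and endpoints: P(1) = 21/4; P(2) = 10.
Hence the absolute minimum is 21/4 at w = 1.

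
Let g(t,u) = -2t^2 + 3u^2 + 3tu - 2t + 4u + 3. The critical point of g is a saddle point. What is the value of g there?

103/33

∂g/∂t = -4t + 3u - 2 = 0 and ∂g/∂u = 3t + 6u + 4 = 0, so (t, u) = (-8/11, -10/33).
The Hessian has g_{tt} = -4, g_{uu} = 6, g_{tu} = 3, giving D = -33 < 0, so the point is a saddle point.
g(-8/11, -10/33) = 103/33.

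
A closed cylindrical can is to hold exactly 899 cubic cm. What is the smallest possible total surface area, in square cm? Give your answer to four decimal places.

515.6492

With radius r and height h, πr²h = 899 so h = 899/(πr²), and S(r) = 2πr² + 2πrh = 2πr² + 2·899/r.
S'(r) = 4πr − 2·899/r² = 0 ⇒ r³ = 899/(2π), so r ≈ 5.2303 and h = 2r ≈ 10.4606.
S''(r) = 4π + 4·899/r³ > 0, so this is the minimum; S ≈ 515.6492.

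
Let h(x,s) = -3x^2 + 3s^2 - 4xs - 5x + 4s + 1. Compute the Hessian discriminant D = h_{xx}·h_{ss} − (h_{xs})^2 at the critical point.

-52

∂h/∂x = -6x - 4s - 5 = 0 and ∂h/∂s = -4x + 6s + 4 = 0, so (x, s) = (-7/26, -11/13).
The Hessian has h_{xx} = -6, h_{ss} = 6, h_{xs} = -4, giving D = -52 < 0, so the point is a saddle point.
D = (-6)·(6) − (-4)^2 = -52.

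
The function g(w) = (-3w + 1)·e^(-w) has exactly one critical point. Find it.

Differentiating with the product rule gives g'(w) = (3w - 4)·e^(-w). Since e^(-w) > 0, the only critical point is w = 4/3.
g''(4/3) has the same sign as 3 > 0, so this is a local minimum.
g(4/3) = (-3)·e^(-4/3) ≈ -0.7908.

4/3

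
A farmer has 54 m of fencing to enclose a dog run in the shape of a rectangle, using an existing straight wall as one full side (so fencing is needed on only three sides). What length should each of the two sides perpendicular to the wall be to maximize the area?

Let the sides perpendicular to the wall have length x and the parallel side y, so 2x + y = 54 and the area is A = xy = x(54 − 2x).
A'(x) = 54 − 4x = 0 gives x = 27/2, and A''(x) = −4 < 0 confirms a maximum.
Then y = 54 − 2·27/2 = 27 and A = 729/2.

27/2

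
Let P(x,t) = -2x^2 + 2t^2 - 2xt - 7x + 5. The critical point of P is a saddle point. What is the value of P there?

∂P/∂x = -4x - 2t - 7 = 0 and ∂P/∂t = -2x + 4t = 0, so (x, t) = (-7/5, -7/10).
The Hessian has P_{xx} = -4, P_{tt} = 4, P_{xt} = -2, giving D = -20 < 0, so the point is a saddle point.
P(-7/5, -7/10) = 99/10.

99/10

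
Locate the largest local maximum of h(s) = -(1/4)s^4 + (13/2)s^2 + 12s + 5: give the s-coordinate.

h'(s) = -s^3 + 13s + 12 = 0 at s = -3, -1, 4.
Second-derivative test with h''(s) = -3s^2 + 13: h''(-3) = -14 < 0 ⇒ local maximum; h''(-1) = 10 > 0 ⇒ local minimum; h''(4) = -35 < 0 ⇒ local maximum.
Thus h has its largest local maximum at s = 4, with value 93.

4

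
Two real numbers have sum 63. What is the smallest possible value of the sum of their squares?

3969/2

With a + b = 63, a^2 + b^2 = a^2 + (63 − a)^2.
The derivative 2a − 2(63 − a) = 4a − 126 vanishes at a = 63/2; second derivative 4 > 0, a minimum.
The minimum is 2·(63/2)^2 = 3969/2.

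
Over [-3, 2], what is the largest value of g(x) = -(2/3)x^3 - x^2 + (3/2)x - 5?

-1/2

The derivative is -2x^2 - 2x + 3/2, which vanishes at x = -3/2 and x = 1/2.
Evaluating at the critical points and endpoints: g(-3) = -1/2; g(-3/2) = -29/4; g(1/2) = -55/12; g(2) = -34/3.
The maximum over the interval is -1/2, attained at x = -3.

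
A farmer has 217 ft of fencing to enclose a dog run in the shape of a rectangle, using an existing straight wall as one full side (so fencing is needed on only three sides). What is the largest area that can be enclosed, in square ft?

Let the sides perpendicular to the wall have length x and the parallel side y, so 2x + y = 217 and the area is A = xy = x(217 − 2x).
A'(x) = 217 − 4x = 0 gives x = 217/4, and A''(x) = −4 < 0 confirms a maximum.
Then y = 217 − 2·217/4 = 217/2 and A = 47089/8.

47089/8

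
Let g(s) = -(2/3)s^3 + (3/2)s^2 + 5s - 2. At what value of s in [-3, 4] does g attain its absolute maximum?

Differentiating, g'(s) = -2s^2 + 3s + 5; which vanishes at s = -1 and s = 5/2.
Candidates: g(-3) = 29/2; g(-1) = -29/6; g(5/2) = 227/24; g(4) = -2/3.
Hence the absolute maximum is 29/2 at s = -3.

-3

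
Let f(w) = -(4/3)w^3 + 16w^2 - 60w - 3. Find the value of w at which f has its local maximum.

5

Critical points: f'(w) = -4w^2 + 32w - 60 vanishes at w = 3, 5.
Second-derivative test with f''(w) = -8w + 32: f''(3) = 8 > 0 ⇒ local minimum; f''(5) = -8 < 0 ⇒ local maximum.
Thus f has its local maximum at w = 5, with value -209/3.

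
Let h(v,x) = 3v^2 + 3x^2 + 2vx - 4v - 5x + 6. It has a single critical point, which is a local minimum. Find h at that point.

∂h/∂v = 6v + 2x - 4 = 0 and ∂h/∂x = 2v + 6x - 5 = 0, so (v, x) = (7/16, 11/16).
The Hessian has h_{vv} = 6, h_{xx} = 6, h_{vx} = 2, giving D = 32 > 0 with h_{vv} > 0, so the point is a local minimum.
h(7/16, 11/16) = 109/32.

109/32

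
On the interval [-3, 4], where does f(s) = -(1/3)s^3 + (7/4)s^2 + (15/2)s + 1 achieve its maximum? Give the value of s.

Differentiating, f'(s) = -s^2 + (7/2)s + 15/2; whose only zero in [-3, 4] is s = -3/2.
Evaluating at the critical points and endpoints: f(-3) = 13/4, f(-3/2) = -83/16, f(4) = 113/3.
The maximum over the interval is 113/3, attained at s = 4.

4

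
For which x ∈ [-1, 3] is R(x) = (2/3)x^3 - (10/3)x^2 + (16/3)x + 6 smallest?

-1

R'(x) = 2x^2 - (20/3)x + 16/3, which vanishes at x = 4/3 and x = 2.
Candidates: R(-1) = -10/3, R(4/3) = 710/81, R(2) = 26/3, R(3) = 10.
So the minimum is R(-1) = -10/3.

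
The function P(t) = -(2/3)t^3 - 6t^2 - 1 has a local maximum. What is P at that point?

P'(t) = -2t^2 - 12t. Setting P'(t) = 0 gives t ∈ {-6, 0}.
P''(t) = -4t - 12. P''(-6) = 12 > 0 ⇒ local minimum; P''(0) = -12 < 0 ⇒ local maximum.
Thus P has its local maximum at t = 0, with value -1.

-1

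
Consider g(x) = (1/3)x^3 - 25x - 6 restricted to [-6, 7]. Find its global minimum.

The derivative is x^2 - 25, which vanishes at x = -5 and x = 5.
Candidates: g(-6) = 72; g(-5) = 232/3; g(5) = -268/3; g(7) = -200/3.
Hence the absolute minimum is -268/3 at x = 5.

-268/3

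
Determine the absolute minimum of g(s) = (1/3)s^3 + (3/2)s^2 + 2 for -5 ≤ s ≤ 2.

-13/6

g'(s) = s^2 + 3s, which vanishes at s = -3 and s = 0.
Compare values at every candidate in [-5, 2]: g(-5) = -13/6,  g(-3) = 13/2,  g(0) = 2,  g(2) = 32/3.
So the minimum is g(-5) = -13/6.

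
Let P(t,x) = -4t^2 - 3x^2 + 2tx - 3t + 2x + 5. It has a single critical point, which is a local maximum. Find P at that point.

∂P/∂t = -8t + 2x - 3 = 0 and ∂P/∂x = 2t - 6x + 2 = 0, so (t, x) = (-7/22, 5/22).
The Hessian has P_{tt} = -8, P_{xx} = -6, P_{tx} = 2, giving D = 44 > 0 with P_{tt} < 0, so the point is a local maximum.
P(-7/22, 5/22) = 251/44.

251/44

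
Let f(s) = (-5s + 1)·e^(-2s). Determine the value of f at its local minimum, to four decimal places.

By the product rule, f'(s) = (10s - 7)·e^(-2s). Since e^(-2s) > 0, the only critical point is s = 7/10.
f''(7/10) has the same sign as 10 > 0, so this is a local minimum.
f(7/10) = (-5/2)·e^(-7/5) ≈ -0.6165.

-0.6165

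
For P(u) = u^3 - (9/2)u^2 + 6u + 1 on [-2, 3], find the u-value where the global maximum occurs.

Differentiating, P'(u) = 3u^2 - 9u + 6; which vanishes at u = 1 and u = 2.
Candidates: P(-2) = -37; P(1) = 7/2; P(2) = 3; P(3) = 11/2.
The maximum over the interval is 11/2, attained at u = 3.

3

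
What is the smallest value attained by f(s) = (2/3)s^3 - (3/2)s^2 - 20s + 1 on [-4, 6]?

f'(s) = 2s^2 - 3s - 20, which vanishes at s = -5/2 and s = 4.
Compare values at every candidate in [-4, 6]: f(-4) = 43/3, f(-5/2) = 749/24, f(4) = -181/3, f(6) = -29.
Hence the absolute minimum is -181/3 at s = 4.

-181/3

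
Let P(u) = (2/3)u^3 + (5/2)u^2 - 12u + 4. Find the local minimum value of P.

-49/8

P'(u) = 2u^2 + 5u - 12. Setting P'(u) = 0 gives u ∈ {-4, 3/2}.
Second-derivative test with P''(u) = 4u + 5: P''(-4) = -11 < 0 ⇒ local maximum; P''(3/2) = 11 > 0 ⇒ local minimum.
The local minimum is P(3/2) = -49/8.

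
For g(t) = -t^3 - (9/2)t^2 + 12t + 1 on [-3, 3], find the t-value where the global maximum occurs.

1

g'(t) = -3t^2 - 9t + 12, whose only zero in [-3, 3] is t = 1.
Compare values at every candidate in [-3, 3]: g(-3) = -97/2,  g(1) = 15/2,  g(3) = -61/2.
The maximum over the interval is 15/2, attained at t = 1.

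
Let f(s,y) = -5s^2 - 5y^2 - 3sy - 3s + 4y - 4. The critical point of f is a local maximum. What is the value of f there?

-29/13

∂f/∂s = -10s - 3y - 3 = 0 and ∂f/∂y = -3s - 10y + 4 = 0, so (s, y) = (-6/13, 7/13).
The Hessian has f_{ss} = -10, f_{yy} = -10, f_{sy} = -3, giving D = 91 > 0 with f_{ss} < 0, so the point is a local maximum.
f(-6/13, 7/13) = -29/13.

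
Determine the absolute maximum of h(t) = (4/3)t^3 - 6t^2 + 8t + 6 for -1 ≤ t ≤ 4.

Differentiating, h'(t) = 4t^2 - 12t + 8; which vanishes at t = 1 and t = 2.
Compare values at every candidate in [-1, 4]: h(-1) = -28/3; h(1) = 28/3; h(2) = 26/3; h(4) = 82/3.
So the maximum is h(4) = 82/3.

82/3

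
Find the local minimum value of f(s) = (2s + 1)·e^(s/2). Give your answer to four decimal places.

f'(s) = 2·e^(s/2) + (2s + 1)·(1/2)·e^(s/2) = (s + 5/2)·e^(s/2). Since e^(s/2) > 0, the only critical point is s = -5/2.
f''(-5/2) has the same sign as 1 > 0, so this is a local minimum.
f(-5/2) = (-4)·e^(-5/4) ≈ -1.1460.

-1.1460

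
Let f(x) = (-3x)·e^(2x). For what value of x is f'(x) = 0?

f'(x) = (-3)·e^(2x) + (-3x)·2·e^(2x) = (-6x - 3)·e^(2x). Since e^(2x) > 0, the only critical point is x = -1/2.
f''(-1/2) has the same sign as -6 < 0, so this is a local maximum.
f(-1/2) = (3/2)·e^(-1) ≈ 0.5518.

-1/2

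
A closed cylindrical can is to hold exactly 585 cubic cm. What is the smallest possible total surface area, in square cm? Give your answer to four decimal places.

387.2147

With radius r and height h, πr²h = 585 so h = 585/(πr²), and S(r) = 2πr² + 2πrh = 2πr² + 2·585/r.
S'(r) = 4πr − 2·585/r² = 0 ⇒ r³ = 585/(2π), so r ≈ 4.5324 and h = 2r ≈ 9.0647.
S''(r) = 4π + 4·585/r³ > 0, so this is the minimum; S ≈ 387.2147.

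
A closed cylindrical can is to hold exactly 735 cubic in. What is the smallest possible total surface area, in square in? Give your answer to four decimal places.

450.8576

With radius r and height h, πr²h = 735 so h = 735/(πr²), and S(r) = 2πr² + 2πrh = 2πr² + 2·735/r.
S'(r) = 4πr − 2·735/r² = 0 ⇒ r³ = 735/(2π), so r ≈ 4.8907 and h = 2r ≈ 9.7814.
S''(r) = 4π + 4·735/r³ > 0, so this is the minimum; S ≈ 450.8576.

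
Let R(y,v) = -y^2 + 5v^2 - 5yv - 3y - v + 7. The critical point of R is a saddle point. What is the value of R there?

374/45

∂R/∂y = -2y - 5v - 3 = 0 and ∂R/∂v = -5y + 10v - 1 = 0, so (y, v) = (-7/9, -13/45).
The Hessian has R_{yy} = -2, R_{vv} = 10, R_{yv} = -5, giving D = -45 < 0, so the point is a saddle point.
R(-7/9, -13/45) = 374/45.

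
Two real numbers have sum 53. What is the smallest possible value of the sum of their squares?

With a + b = 53, a^2 + b^2 = a^2 + (53 − a)^2.
The derivative 2a − 2(53 − a) = 4a − 106 vanishes at a = 53/2; second derivative 4 > 0, a minimum.
The minimum is 2·(53/2)^2 = 2809/2.

2809/2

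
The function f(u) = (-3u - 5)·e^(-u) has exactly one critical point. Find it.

-2/3

Differentiating with the product rule gives f'(u) = (3u + 2)·e^(-u). Since e^(-u) > 0, the only critical point is u = -2/3.
f''(-2/3) has the same sign as 3 > 0, so this is a local minimum.
f(-2/3) = (-3)·e^(2/3) ≈ -5.8432.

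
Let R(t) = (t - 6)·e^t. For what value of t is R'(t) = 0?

R'(t) = 1·e^t + (t - 6)·1·e^t = (t - 5)·e^t. Since e^t > 0, the only critical point is t = 5.
R''(5) has the same sign as 1 > 0, so this is a local minimum.
R(5) = (-1)·e^(5) ≈ -148.4132.

5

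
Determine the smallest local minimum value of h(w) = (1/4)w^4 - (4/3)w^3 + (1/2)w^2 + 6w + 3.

h'(w) = w^3 - 4w^2 + w + 6 = 0 at w = -1, 2, 3.
Since h''(w) = 3w^2 - 8w + 1, we get h''(-1) = 12 > 0 ⇒ local minimum; h''(2) = -3 < 0 ⇒ local maximum; h''(3) = 4 > 0 ⇒ local minimum.
Thus h has its smallest local minimum at w = -1, with value -11/12.

-11/12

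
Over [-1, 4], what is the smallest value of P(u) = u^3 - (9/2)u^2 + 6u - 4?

-31/2

Differentiating, P'(u) = 3u^2 - 9u + 6; which vanishes at u = 1 and u = 2.
Compare values at every candidate in [-1, 4]: P(-1) = -31/2; P(1) = -3/2; P(2) = -2; P(4) = 12.
The minimum over the interval is -31/2, attained at u = -1.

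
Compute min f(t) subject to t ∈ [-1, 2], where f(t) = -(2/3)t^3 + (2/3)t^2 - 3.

-17/3

f'(t) = -2t^2 + (4/3)t, which vanishes at t = 0 and t = 2/3.
Candidates: f(-1) = -5/3, f(0) = -3, f(2/3) = -235/81, f(2) = -17/3.
The minimum over the interval is -17/3, attained at t = 2.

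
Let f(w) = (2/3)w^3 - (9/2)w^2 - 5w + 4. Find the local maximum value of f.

127/24

f'(w) = 2w^2 - 9w - 5. Setting f'(w) = 0 gives w ∈ {-1/2, 5}.
Second-derivative test with f''(w) = 4w - 9: f''(-1/2) = -11 < 0 ⇒ local maximum; f''(5) = 11 > 0 ⇒ local minimum.
The local maximum is f(-1/2) = 127/24.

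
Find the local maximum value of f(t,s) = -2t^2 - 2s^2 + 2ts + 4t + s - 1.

∂f/∂t = -4t + 2s + 4 = 0 and ∂f/∂s = 2t - 4s + 1 = 0, so (t, s) = (3/2, 1).
The Hessian has f_{tt} = -4, f_{ss} = -4, f_{ts} = 2, giving D = 12 > 0 with f_{tt} < 0, so the point is a local maximum.
f(3/2, 1) = 5/2.

5/2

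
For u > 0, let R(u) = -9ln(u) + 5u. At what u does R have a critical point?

9/5

R'(u) = -9/u + 5 = 0 gives u = 9/5.
R''(u) = 9/u², which is positive for u > 0, so this is a local minimum.
R(9/5) = -9·ln(9/5) + 9 ≈ 3.7099.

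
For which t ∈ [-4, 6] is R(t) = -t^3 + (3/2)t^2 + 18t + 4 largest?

R'(t) = -3t^2 + 3t + 18, which vanishes at t = -2 and t = 3.
Compare values at every candidate in [-4, 6]: R(-4) = 20, R(-2) = -18, R(3) = 89/2, R(6) = -50.
The maximum over the interval is 89/2, attained at t = 3.

3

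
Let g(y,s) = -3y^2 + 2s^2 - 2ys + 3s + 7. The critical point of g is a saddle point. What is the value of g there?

∂g/∂y = -6y - 2s = 0 and ∂g/∂s = -2y + 4s + 3 = 0, so (y, s) = (3/14, -9/14).
The Hessian has g_{yy} = -6, g_{ss} = 4, g_{ys} = -2, giving D = -28 < 0, so the point is a saddle point.
g(3/14, -9/14) = 169/28.

169/28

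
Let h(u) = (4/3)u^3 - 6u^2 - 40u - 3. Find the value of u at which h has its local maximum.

h'(u) = 4u^2 - 12u - 40. Setting h'(u) = 0 gives u ∈ {-2, 5}.
h''(u) = 8u - 12. h''(-2) = -28 < 0 ⇒ local maximum; h''(5) = 28 > 0 ⇒ local minimum.
So the local maximum value is h(-2) = 127/3.

-2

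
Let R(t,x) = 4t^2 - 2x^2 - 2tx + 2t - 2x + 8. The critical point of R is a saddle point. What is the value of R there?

∂R/∂t = 8t - 2x + 2 = 0 and ∂R/∂x = -2t - 4x - 2 = 0, so (t, x) = (-1/3, -1/3).
The Hessian has R_{tt} = 8, R_{xx} = -4, R_{tx} = -2, giving D = -36 < 0, so the point is a saddle point.
R(-1/3, -1/3) = 8.

8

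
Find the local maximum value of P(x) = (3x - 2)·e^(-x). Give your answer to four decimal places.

0.5666

P'(x) = 3·e^(-x) + (3x - 2)·(-1)·e^(-x) = (-3x + 5)·e^(-x). Since e^(-x) > 0, the only critical point is x = 5/3.
P''(5/3) has the same sign as -3 < 0, so this is a local maximum.
P(5/3) = (3)·e^(-5/3) ≈ 0.5666.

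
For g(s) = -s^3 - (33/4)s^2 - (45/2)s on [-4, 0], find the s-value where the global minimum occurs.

0

Differentiating, g'(s) = -3s^2 - (33/2)s - 45/2; which vanishes at s = -3 and s = -5/2.
Candidates: g(-4) = 22; g(-3) = 81/4; g(-5/2) = 325/16; g(0) = 0.
The minimum over the interval is 0, attained at s = 0.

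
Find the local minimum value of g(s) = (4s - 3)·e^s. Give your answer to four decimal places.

Differentiating with the product rule gives g'(s) = (4s + 1)·e^s. Since e^s > 0, the only critical point is s = -1/4.
g''(-1/4) has the same sign as 4 > 0, so this is a local minimum.
g(-1/4) = (-4)·e^(-1/4) ≈ -3.1152.

-3.1152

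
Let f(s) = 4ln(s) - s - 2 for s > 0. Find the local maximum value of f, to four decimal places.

-0.4548

f'(s) = 4/s − 1 = 0 gives s = 4.
f''(s) = -4/s², which is negative for s > 0, so this is a local maximum.
f(4) = 4·ln(4) - 4 - 2 ≈ -0.4548.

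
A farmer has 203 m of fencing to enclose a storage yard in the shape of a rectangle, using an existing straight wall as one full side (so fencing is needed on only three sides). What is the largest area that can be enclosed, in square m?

Let the sides perpendicular to the wall have length x and the parallel side y, so 2x + y = 203 and the area is A = xy = x(203 − 2x).
A'(x) = 203 − 4x = 0 gives x = 203/4, and A''(x) = −4 < 0 confirms a maximum.
Then y = 203 − 2·203/4 = 203/2 and A = 41209/8.

41209/8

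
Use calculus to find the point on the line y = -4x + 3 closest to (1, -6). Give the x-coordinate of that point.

Minimize D(x)^2 = (x - 1)^2 + (-4x + 9)^2.
d/dx[D^2] = 2(x - 1) + 2·(-4)·(-4x + 9) = 0 ⇒ x = 37/17.
Then y = -97/17 and the distance is √(25/17) ≈ 1.2127.

37/17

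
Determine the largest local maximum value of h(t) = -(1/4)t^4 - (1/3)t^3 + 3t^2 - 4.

47/4

Critical points: h'(t) = -t^3 - t^2 + 6t vanishes at t = -3, 0, 2.
Second-derivative test with h''(t) = -3t^2 - 2t + 6: h''(-3) = -15 < 0 ⇒ local maximum; h''(0) = 6 > 0 ⇒ local minimum; h''(2) = -10 < 0 ⇒ local maximum.
The largest local maximum is h(-3) = 47/4.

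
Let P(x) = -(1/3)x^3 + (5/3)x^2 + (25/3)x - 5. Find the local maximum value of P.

110/3

P'(x) = -x^2 + (10/3)x + 25/3 = 0 at x = -5/3, 5.
P''(x) = -2x + 10/3. P''(-5/3) = 20/3 > 0 ⇒ local minimum; P''(5) = -20/3 < 0 ⇒ local maximum.
The local maximum is P(5) = 110/3.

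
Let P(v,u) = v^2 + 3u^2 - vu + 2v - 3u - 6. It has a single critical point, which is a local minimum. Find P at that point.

-81/11

∂P/∂v = 2v - u + 2 = 0 and ∂P/∂u = -v + 6u - 3 = 0, so (v, u) = (-9/11, 4/11).
The Hessian has P_{vv} = 2, P_{uu} = 6, P_{vu} = -1, giving D = 11 > 0 with P_{vv} > 0, so the point is a local minimum.
P(-9/11, 4/11) = -81/11.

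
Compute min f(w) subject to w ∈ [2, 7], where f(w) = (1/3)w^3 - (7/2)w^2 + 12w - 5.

23/3

f'(w) = w^2 - 7w + 12, which vanishes at w = 3 and w = 4.
Evaluating at the critical points and endpoints: f(2) = 23/3, f(3) = 17/2, f(4) = 25/3, f(7) = 131/6.
So the minimum is f(2) = 23/3.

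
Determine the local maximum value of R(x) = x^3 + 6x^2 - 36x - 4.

212

R'(x) = 3x^2 + 12x - 36 = 0 at x = -6, 2.
R''(x) = 6x + 12. R''(-6) = -24 < 0 ⇒ local maximum; R''(2) = 24 > 0 ⇒ local minimum.
So the local maximum value is R(-6) = 212.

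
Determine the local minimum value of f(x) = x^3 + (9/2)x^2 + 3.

Critical points: f'(x) = 3x^2 + 9x vanishes at x = -3, 0.
Since f''(x) = 6x + 9, we get f''(-3) = -9 < 0 ⇒ local maximum; f''(0) = 9 > 0 ⇒ local minimum.
So the local minimum value is f(0) = 3.

3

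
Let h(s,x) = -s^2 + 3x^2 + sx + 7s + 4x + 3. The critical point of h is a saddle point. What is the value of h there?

∂h/∂s = -2s + x + 7 = 0 and ∂h/∂x = s + 6x + 4 = 0, so (s, x) = (38/13, -15/13).
The Hessian has h_{ss} = -2, h_{xx} = 6, h_{sx} = 1, giving D = -13 < 0, so the point is a saddle point.
h(38/13, -15/13) = 142/13.

142/13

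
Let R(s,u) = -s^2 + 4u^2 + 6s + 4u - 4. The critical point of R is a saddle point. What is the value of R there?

∂R/∂s = -2s + 6 = 0 and ∂R/∂u = 8u + 4 = 0, so (s, u) = (3, -1/2).
The Hessian has R_{ss} = -2, R_{uu} = 8, R_{su} = 0, giving D = -16 < 0, so the point is a saddle point.
R(3, -1/2) = 4.

4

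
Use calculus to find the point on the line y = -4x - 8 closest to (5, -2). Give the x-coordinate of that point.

-19/17

Minimize D(x)^2 = (x - 5)^2 + (-4x - 6)^2.
d/dx[D^2] = 2(x - 5) + 2·(-4)·(-4x - 6) = 0 ⇒ x = -19/17.
Then y = -60/17 and the distance is √(676/17) ≈ 6.3059.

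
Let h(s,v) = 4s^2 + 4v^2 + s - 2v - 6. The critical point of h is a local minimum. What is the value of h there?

-101/16

∂h/∂s = 8s + 1 = 0 and ∂h/∂v = 8v - 2 = 0, so (s, v) = (-1/8, 1/4).
The Hessian has h_{ss} = 8, h_{vv} = 8, h_{sv} = 0, giving D = 64 > 0 with h_{ss} > 0, so the point is a local minimum.
h(-1/8, 1/4) = -101/16.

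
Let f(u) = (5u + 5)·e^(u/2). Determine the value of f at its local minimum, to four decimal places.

-2.2313

Differentiating with the product rule gives f'(u) = ((5/2)u + 15/2)·e^(u/2). Since e^(u/2) > 0, the only critical point is u = -3.
f''(-3) has the same sign as 5/2 > 0, so this is a local minimum.
f(-3) = (-10)·e^(-3/2) ≈ -2.2313.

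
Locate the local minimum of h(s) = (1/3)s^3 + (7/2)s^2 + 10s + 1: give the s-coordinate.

-2

h'(s) = s^2 + 7s + 10. Setting h'(s) = 0 gives s ∈ {-5, -2}.
h''(s) = 2s + 7. h''(-5) = -3 < 0 ⇒ local maximum; h''(-2) = 3 > 0 ⇒ local minimum.
The local minimum is h(-2) = -23/3.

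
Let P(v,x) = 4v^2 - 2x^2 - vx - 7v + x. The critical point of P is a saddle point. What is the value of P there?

∂P/∂v = 8v - x - 7 = 0 and ∂P/∂x = -v - 4x + 1 = 0, so (v, x) = (29/33, 1/33).
The Hessian has P_{vv} = 8, P_{xx} = -4, P_{vx} = -1, giving D = -33 < 0, so the point is a saddle point.
P(29/33, 1/33) = -101/33.

-101/33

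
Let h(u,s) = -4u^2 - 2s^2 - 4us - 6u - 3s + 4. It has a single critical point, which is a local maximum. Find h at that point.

25/4

∂h/∂u = -8u - 4s - 6 = 0 and ∂h/∂s = -4u - 4s - 3 = 0, so (u, s) = (-3/4, 0).
The Hessian has h_{uu} = -8, h_{ss} = -4, h_{us} = -4, giving D = 16 > 0 with h_{uu} < 0, so the point is a local maximum.
h(-3/4, 0) = 25/4.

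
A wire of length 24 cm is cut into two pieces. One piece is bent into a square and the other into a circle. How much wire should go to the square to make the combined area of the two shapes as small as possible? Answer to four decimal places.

Let x be the length used for the square. Square side x/4; circle radius (24−x)/(2π).
A(x) = (x/4)² + π·((24−x)/(2π))² = x²/16 + (24−x)²/(4π) for 0 ≤ x ≤ 24. A'(x) = x/8 − (24−x)/(2π) = 0 gives x = 4·24/(π+4) ≈ 13.4424.
A'' = 1/8 + 1/(2π) > 0, so this gives the minimum combined area; x ≈ 13.4424 cm to the square.

13.4424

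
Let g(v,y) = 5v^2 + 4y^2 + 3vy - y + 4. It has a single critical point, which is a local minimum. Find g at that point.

279/71

∂g/∂v = 10v + 3y = 0 and ∂g/∂y = 3v + 8y - 1 = 0, so (v, y) = (-3/71, 10/71).
The Hessian has g_{vv} = 10, g_{yy} = 8, g_{vy} = 3, giving D = 71 > 0 with g_{vv} > 0, so the point is a local minimum.
g(-3/71, 10/71) = 279/71.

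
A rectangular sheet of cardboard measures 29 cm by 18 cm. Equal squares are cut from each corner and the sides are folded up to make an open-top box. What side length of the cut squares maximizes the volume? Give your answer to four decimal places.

3.6071

With cut size x, the volume is V(x) = x(29 − 2x)(18 − 2x) for 0 < x < 9.
V'(x) = 12x^2 − 188x + 522. Setting V'(x) = 0 gives x ≈ 3.6071 (the root in (0, 9)).
V''(x) = 24x − 188 is negative there, so this is the maximum; V ≈ 847.5866.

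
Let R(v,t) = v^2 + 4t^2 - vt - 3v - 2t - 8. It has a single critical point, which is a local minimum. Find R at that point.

-166/15

∂R/∂v = 2v - t - 3 = 0 and ∂R/∂t = -v + 8t - 2 = 0, so (v, t) = (26/15, 7/15).
The Hessian has R_{vv} = 2, R_{tt} = 8, R_{vt} = -1, giving D = 15 > 0 with R_{vv} > 0, so the point is a local minimum.
R(26/15, 7/15) = -166/15.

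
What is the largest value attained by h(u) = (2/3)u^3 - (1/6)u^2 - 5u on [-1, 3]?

h'(u) = 2u^2 - (1/3)u - 5, whose only zero in [-1, 3] is u = 5/3.
Compare values at every candidate in [-1, 3]: h(-1) = 25/6,  h(5/3) = -925/162,  h(3) = 3/2.
So the maximum is h(-1) = 25/6.

25/6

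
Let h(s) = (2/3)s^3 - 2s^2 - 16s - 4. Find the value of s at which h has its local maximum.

Critical points: h'(s) = 2s^2 - 4s - 16 vanishes at s = -2, 4.
Second-derivative test with h''(s) = 4s - 4: h''(-2) = -12 < 0 ⇒ local maximum; h''(4) = 12 > 0 ⇒ local minimum.
Thus h has its local maximum at s = -2, with value 44/3.

-2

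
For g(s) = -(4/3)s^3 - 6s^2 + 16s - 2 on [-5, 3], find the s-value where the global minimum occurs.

The derivative is -4s^2 - 12s + 16, which vanishes at s = -4 and s = 1.
Candidates: g(-5) = -196/3, g(-4) = -230/3, g(1) = 20/3, g(3) = -44.
The minimum over the interval is -230/3, attained at s = -4.

-4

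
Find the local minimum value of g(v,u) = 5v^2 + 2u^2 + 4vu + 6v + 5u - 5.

∂g/∂v = 10v + 4u + 6 = 0 and ∂g/∂u = 4v + 4u + 5 = 0, so (v, u) = (-1/6, -13/12).
The Hessian has g_{vv} = 10, g_{uu} = 4, g_{vu} = 4, giving D = 24 > 0 with g_{vv} > 0, so the point is a local minimum.
g(-1/6, -13/12) = -197/24.

-197/24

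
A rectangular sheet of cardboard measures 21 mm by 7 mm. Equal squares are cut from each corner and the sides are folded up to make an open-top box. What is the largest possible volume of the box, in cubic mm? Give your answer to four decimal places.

With cut size x, the volume is V(x) = x(21 − 2x)(7 − 2x) for 0 < x < 3.5.
V'(x) = 12x^2 − 112x + 147. Setting V'(x) = 0 gives x ≈ 1.5800 (the root in (0, 3.5)).
V''(x) = 24x − 112 is negative there, so this is the maximum; V ≈ 108.2388.

108.2388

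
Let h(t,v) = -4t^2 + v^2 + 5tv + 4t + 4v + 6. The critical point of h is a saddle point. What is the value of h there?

118/41

∂h/∂t = -8t + 5v + 4 = 0 and ∂h/∂v = 5t + 2v + 4 = 0, so (t, v) = (-12/41, -52/41).
The Hessian has h_{tt} = -8, h_{vv} = 2, h_{tv} = 5, giving D = -41 < 0, so the point is a saddle point.
h(-12/41, -52/41) = 118/41.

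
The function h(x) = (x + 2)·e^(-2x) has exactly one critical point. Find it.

h'(x) = 1·e^(-2x) + (x + 2)·(-2)·e^(-2x) = (-2x - 3)·e^(-2x). Since e^(-2x) > 0, the only critical point is x = -3/2.
h''(-3/2) has the same sign as -2 < 0, so this is a local maximum.
h(-3/2) = (1/2)·e^(3) ≈ 10.0428.

-3/2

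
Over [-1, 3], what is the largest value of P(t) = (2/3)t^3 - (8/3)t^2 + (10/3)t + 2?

Differentiating, P'(t) = 2t^2 - (16/3)t + 10/3; which vanishes at t = 1 and t = 5/3.
Candidates: P(-1) = -14/3; P(1) = 10/3; P(5/3) = 262/81; P(3) = 6.
So the maximum is P(3) = 6.

6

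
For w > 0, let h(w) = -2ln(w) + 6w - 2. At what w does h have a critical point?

1/3

h'(w) = -2/w + 6 = 0 gives w = 1/3.
h''(w) = 2/w², which is positive for w > 0, so this is a local minimum.
h(1/3) = -2·ln(1/3) + 2 - 2 ≈ 2.1972.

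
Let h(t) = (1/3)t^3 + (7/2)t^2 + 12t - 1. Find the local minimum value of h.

h'(t) = t^2 + 7t + 12. Setting h'(t) = 0 gives t ∈ {-4, -3}.
Second-derivative test with h''(t) = 2t + 7: h''(-4) = -1 < 0 ⇒ local maximum; h''(-3) = 1 > 0 ⇒ local minimum.
So the local minimum value is h(-3) = -29/2.

-29/2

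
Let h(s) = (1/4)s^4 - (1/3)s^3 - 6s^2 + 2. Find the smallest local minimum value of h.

-154/3

h'(s) = s^3 - s^2 - 12s = 0 at s = -3, 0, 4.
Second-derivative test with h''(s) = 3s^2 - 2s - 12: h''(-3) = 21 > 0 ⇒ local minimum; h''(0) = -12 < 0 ⇒ local maximum; h''(4) = 28 > 0 ⇒ local minimum.
So the smallest local minimum value is h(4) = -154/3.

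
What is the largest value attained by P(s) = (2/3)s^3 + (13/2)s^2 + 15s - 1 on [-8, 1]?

Differentiating, P'(s) = 2s^2 + 13s + 15; which vanishes at s = -5 and s = -3/2.
Candidates: P(-8) = -139/3; P(-5) = 19/6; P(-3/2) = -89/8; P(1) = 127/6.
So the maximum is P(1) = 127/6.

127/6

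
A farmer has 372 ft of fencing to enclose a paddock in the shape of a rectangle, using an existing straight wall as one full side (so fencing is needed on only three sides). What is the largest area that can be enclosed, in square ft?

Let the sides perpendicular to the wall have length x and the parallel side y, so 2x + y = 372 and the area is A = xy = x(372 − 2x).
A'(x) = 372 − 4x = 0 gives x = 93, and A''(x) = −4 < 0 confirms a maximum.
Then y = 372 − 2·93 = 186 and A = 17298.

17298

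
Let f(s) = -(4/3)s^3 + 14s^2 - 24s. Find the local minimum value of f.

-34/3

f'(s) = -4s^2 + 28s - 24. Setting f'(s) = 0 gives s ∈ {1, 6}.
Second-derivative test with f''(s) = -8s + 28: f''(1) = 20 > 0 ⇒ local minimum; f''(6) = -20 < 0 ⇒ local maximum.
So the local minimum value is f(1) = -34/3.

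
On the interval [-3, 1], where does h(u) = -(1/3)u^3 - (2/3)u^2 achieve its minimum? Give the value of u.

1

The derivative is -u^2 - (4/3)u, which vanishes at u = -4/3 and u = 0.
Compare values at every candidate in [-3, 1]: h(-3) = 3, h(-4/3) = -32/81, h(0) = 0, h(1) = -1.
So the minimum is h(1) = -1.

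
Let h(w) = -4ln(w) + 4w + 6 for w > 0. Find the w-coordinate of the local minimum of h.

1

h'(w) = -4/w + 4 = 0 gives w = 1.
h''(w) = 4/w², which is positive for w > 0, so this is a local minimum.
h(1) = -4·ln(1) + 4 + 6 ≈ 10.0000.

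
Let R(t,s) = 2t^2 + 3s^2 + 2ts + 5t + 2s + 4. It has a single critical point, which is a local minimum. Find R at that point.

∂R/∂t = 4t + 2s + 5 = 0 and ∂R/∂s = 2t + 6s + 2 = 0, so (t, s) = (-13/10, 1/10).
The Hessian has R_{tt} = 4, R_{ss} = 6, R_{ts} = 2, giving D = 20 > 0 with R_{tt} > 0, so the point is a local minimum.
R(-13/10, 1/10) = 17/20.

17/20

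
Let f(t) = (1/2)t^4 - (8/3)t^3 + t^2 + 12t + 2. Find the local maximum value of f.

50/3

f'(t) = 2t^3 - 8t^2 + 2t + 12. Setting f'(t) = 0 gives t ∈ {-1, 2, 3}.
Since f''(t) = 6t^2 - 16t + 2, we get f''(-1) = 24 > 0 ⇒ local minimum; f''(2) = -6 < 0 ⇒ local maximum; f''(3) = 8 > 0 ⇒ local minimum.
The local maximum is f(2) = 50/3.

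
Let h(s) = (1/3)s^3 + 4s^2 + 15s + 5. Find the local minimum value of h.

h'(s) = s^2 + 8s + 15 = 0 at s = -5, -3.
Second-derivative test with h''(s) = 2s + 8: h''(-5) = -2 < 0 ⇒ local maximum; h''(-3) = 2 > 0 ⇒ local minimum.
Thus h has its local minimum at s = -3, with value -13.

-13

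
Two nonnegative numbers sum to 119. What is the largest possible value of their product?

With x + y = 119, the product is P(x) = x(119 − x).
P'(x) = 119 − 2x = 0 gives x = 119/2; P'' = −2 < 0, so this is the maximum.
P = 119/2·119/2 = 14161/4.

14161/4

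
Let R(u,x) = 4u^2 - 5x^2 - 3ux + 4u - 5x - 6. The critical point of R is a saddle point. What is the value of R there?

∂R/∂u = 8u - 3x + 4 = 0 and ∂R/∂x = -3u - 10x - 5 = 0, so (u, x) = (-55/89, -28/89).
The Hessian has R_{uu} = 8, R_{xx} = -10, R_{ux} = -3, giving D = -89 < 0, so the point is a saddle point.
R(-55/89, -28/89) = -574/89.

-574/89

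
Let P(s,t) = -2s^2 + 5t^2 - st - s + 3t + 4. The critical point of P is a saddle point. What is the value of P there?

148/41

∂P/∂s = -4s - t - 1 = 0 and ∂P/∂t = -s + 10t + 3 = 0, so (s, t) = (-7/41, -13/41).
The Hessian has P_{ss} = -4, P_{tt} = 10, P_{st} = -1, giving D = -41 < 0, so the point is a saddle point.
P(-7/41, -13/41) = 148/41.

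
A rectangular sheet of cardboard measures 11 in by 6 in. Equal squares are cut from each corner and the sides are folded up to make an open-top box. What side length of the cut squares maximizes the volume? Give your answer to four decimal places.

1.2434

With cut size x, the volume is V(x) = x(11 − 2x)(6 − 2x) for 0 < x < 3.
V'(x) = 12x^2 − 68x + 66. Setting V'(x) = 0 gives x ≈ 1.2434 (the root in (0, 3)).
V''(x) = 24x − 68 is negative there, so this is the maximum; V ≈ 37.1883.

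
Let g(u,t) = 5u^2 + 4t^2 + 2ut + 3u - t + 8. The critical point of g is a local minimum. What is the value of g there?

561/76

∂g/∂u = 10u + 2t + 3 = 0 and ∂g/∂t = 2u + 8t - 1 = 0, so (u, t) = (-13/38, 4/19).
The Hessian has g_{uu} = 10, g_{tt} = 8, g_{ut} = 2, giving D = 76 > 0 with g_{uu} > 0, so the point is a local minimum.
g(-13/38, 4/19) = 561/76.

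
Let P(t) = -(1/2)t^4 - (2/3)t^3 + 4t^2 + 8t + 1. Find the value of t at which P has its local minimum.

-1

P'(t) = -2t^3 - 2t^2 + 8t + 8 = 0 at t = -2, -1, 2.
P''(t) = -6t^2 - 4t + 8. P''(-2) = -8 < 0 ⇒ local maximum; P''(-1) = 6 > 0 ⇒ local minimum; P''(2) = -24 < 0 ⇒ local maximum.
The local minimum is P(-1) = -17/6.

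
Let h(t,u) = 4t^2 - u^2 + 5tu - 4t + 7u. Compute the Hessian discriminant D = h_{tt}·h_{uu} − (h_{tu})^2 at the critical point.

-41

∂h/∂t = 8t + 5u - 4 = 0 and ∂h/∂u = 5t - 2u + 7 = 0, so (t, u) = (-27/41, 76/41).
The Hessian has h_{tt} = 8, h_{uu} = -2, h_{tu} = 5, giving D = -41 < 0, so the point is a saddle point.
D = (8)·(-2) − (5)^2 = -41.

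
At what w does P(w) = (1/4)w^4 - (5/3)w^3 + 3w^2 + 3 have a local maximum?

P'(w) = w^3 - 5w^2 + 6w = 0 at w = 0, 2, 3.
P''(w) = 3w^2 - 10w + 6. P''(0) = 6 > 0 ⇒ local minimum; P''(2) = -2 < 0 ⇒ local maximum; P''(3) = 3 > 0 ⇒ local minimum.
Thus P has its local maximum at w = 2, with value 17/3.

2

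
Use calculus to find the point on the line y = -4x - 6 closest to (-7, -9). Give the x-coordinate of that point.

Minimize D(x)^2 = (x + 7)^2 + (-4x + 3)^2.
d/dx[D^2] = 2(x + 7) + 2·(-4)·(-4x + 3) = 0 ⇒ x = 5/17.
Then y = -122/17 and the distance is √(961/17) ≈ 7.5186.

5/17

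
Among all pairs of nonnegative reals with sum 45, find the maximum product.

With x + y = 45, the product is P(x) = x(45 − x).
P'(x) = 45 − 2x = 0 gives x = 45/2; P'' = −2 < 0, so this is the maximum.
P = 45/2·45/2 = 2025/4.

2025/4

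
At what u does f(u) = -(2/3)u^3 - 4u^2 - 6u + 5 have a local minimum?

-3

Critical points: f'(u) = -2u^2 - 8u - 6 vanishes at u = -3, -1.
f''(u) = -4u - 8. f''(-3) = 4 > 0 ⇒ local minimum; f''(-1) = -4 < 0 ⇒ local maximum.
So the local minimum value is f(-3) = 5.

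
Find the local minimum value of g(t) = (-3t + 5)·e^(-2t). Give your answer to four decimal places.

Differentiating with the product rule gives g'(t) = (6t - 13)·e^(-2t). Since e^(-2t) > 0, the only critical point is t = 13/6.
g''(13/6) has the same sign as 6 > 0, so this is a local minimum.
g(13/6) = (-3/2)·e^(-13/3) ≈ -0.0197.

-0.0197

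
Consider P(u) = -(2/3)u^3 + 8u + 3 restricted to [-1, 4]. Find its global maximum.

41/3

Differentiating, P'(u) = -2u^2 + 8; whose only zero in [-1, 4] is u = 2.
Evaluating at the critical points and endpoints: P(-1) = -13/3; P(2) = 41/3; P(4) = -23/3.
Hence the absolute maximum is 41/3 at u = 2.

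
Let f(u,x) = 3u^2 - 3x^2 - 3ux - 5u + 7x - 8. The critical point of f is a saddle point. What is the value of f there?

-131/15

∂f/∂u = 6u - 3x - 5 = 0 and ∂f/∂x = -3u - 6x + 7 = 0, so (u, x) = (17/15, 3/5).
The Hessian has f_{uu} = 6, f_{xx} = -6, f_{ux} = -3, giving D = -45 < 0, so the point is a saddle point.
f(17/15, 3/5) = -131/15.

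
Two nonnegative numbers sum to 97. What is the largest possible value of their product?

With x + y = 97, the product is P(x) = x(97 − x).
P'(x) = 97 − 2x = 0 gives x = 97/2; P'' = −2 < 0, so this is the maximum.
P = 97/2·97/2 = 9409/4.

9409/4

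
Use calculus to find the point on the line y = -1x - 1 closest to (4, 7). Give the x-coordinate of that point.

Minimize D(x)^2 = (x - 4)^2 + (-x - 8)^2.
d/dx[D^2] = 2(x - 4) + 2·(-1)·(-x - 8) = 0 ⇒ x = -2.
Then y = 1 and the distance is √(72) ≈ 8.4853.

-2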